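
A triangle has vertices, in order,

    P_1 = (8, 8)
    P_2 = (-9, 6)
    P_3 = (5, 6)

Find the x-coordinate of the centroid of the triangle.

4/3

Apply the surveyor's formula. First the cross-terms c_i = x_i·y_{i+1} − x_{i+1}·y_i:
  120, -84, -8  ⇒  2A = 28, A = 14.
Then Σ (x_i + x_{i+1})·c_i = 112, so x̄ = 112 / (6·14) = 4/3.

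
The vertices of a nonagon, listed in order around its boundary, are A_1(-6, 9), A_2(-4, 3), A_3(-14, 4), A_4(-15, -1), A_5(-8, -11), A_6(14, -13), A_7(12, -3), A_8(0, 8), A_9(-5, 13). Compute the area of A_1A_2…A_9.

A_1→A_2: (-6)(3) − (-4)(9) = 18
A_2→A_3: (-4)(4) − (-14)(3) = 26
A_3→A_4: (-14)(-1) − (-15)(4) = 74
A_4→A_5: (-15)(-11) − (-8)(-1) = 157
A_5→A_6: (-8)(-13) − (14)(-11) = 258
A_6→A_7: (14)(-3) − (12)(-13) = 114
A_7→A_8: (12)(8) − (0)(-3) = 96
A_8→A_9: (0)(13) − (-5)(8) = 40
A_9→A_1: (-5)(9) − (-6)(13) = 33
Σ = 816
Area = |Σ|/2 = 408.

408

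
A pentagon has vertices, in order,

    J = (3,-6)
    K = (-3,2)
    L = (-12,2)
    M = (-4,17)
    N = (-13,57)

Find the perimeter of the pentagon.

142

|JK| = √((-6)² + (8)²) = √100 = 10
|KL| = √((-9)² + (0)²) = √81 = 9
|LM| = √((8)² + (15)²) = √289 = 17
|MN| = √((-9)² + (40)²) = √1681 = 41
|NJ| = √((16)² + (-63)²) = √4225 = 65
Perimeter = 10 + 9 + 17 + 41 + 65 = 142.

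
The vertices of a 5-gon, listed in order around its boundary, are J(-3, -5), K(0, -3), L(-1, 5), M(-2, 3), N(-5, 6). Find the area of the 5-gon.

29.5

Apply the shoelace (surveyor's) formula: 2A = Σ (x_i·y_{i+1} − x_{i+1}·y_i), indices taken mod 5.
J→K: (-3)(-3) − (0)(-5) = 9
K→L: (0)(5) − (-1)(-3) = -3
L→M: (-1)(3) − (-2)(5) = 7
M→N: (-2)(6) − (-5)(3) = 3
N→J: (-5)(-5) − (-3)(6) = 43
Σ = 59
Area = |Σ|/2 = 29.5.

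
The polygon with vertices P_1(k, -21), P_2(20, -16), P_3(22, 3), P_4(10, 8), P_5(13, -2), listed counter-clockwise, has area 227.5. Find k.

The doubled signed area Σ (x_i y_{i+1} − x_{i+1} y_i) is linear in k.
With k=0 it equals 581; the coefficient of k is -14 (from the two edges through P_1).
So -14·k + 581 = 2·227.5 = 455 ⇒ k = 9.

9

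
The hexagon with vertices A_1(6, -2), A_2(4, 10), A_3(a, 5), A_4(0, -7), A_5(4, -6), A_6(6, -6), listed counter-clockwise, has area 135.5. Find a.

-7

The doubled signed area Σ (x_i y_{i+1} − x_{i+1} y_i) is linear in a.
With a=0 it equals 152; the coefficient of a is -17 (from the two edges through A_3).
So -17·a + 152 = 2·135.5 = 271 ⇒ a = -7.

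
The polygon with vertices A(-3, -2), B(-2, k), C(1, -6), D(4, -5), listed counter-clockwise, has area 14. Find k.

Write out the shoelace sum; only the two edges meeting at B involve k:
2·Area = [((-3)·k − (-2)·(-2)) + ((-2)·(-6) − 1·k)] + -4
       = -4·k + 4 = 28
⇒ k = -6.

-6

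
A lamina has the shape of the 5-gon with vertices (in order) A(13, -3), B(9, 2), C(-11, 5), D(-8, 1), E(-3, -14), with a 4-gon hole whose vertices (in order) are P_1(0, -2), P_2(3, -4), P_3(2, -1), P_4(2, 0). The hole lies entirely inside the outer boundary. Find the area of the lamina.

223

Outer boundary:
A→B: (13)(2) − (9)(-3) = 53
B→C: (9)(5) − (-11)(2) = 67
C→D: (-11)(1) − (-8)(5) = 29
D→E: (-8)(-14) − (-3)(1) = 115
E→A: (-3)(-3) − (13)(-14) = 191
Σ = 455
Area = |Σ|/2 = 227.5.
Hole:
Apply Gauss's area formula: 2A = Σ (x_i·y_{i+1} − x_{i+1}·y_i), indices taken mod 4.
P_1→P_2: (0)(-4) − (3)(-2) = 6
P_2→P_3: (3)(-1) − (2)(-4) = 5
P_3→P_4: (2)(0) − (2)(-1) = 2
P_4→P_1: (2)(-2) − (0)(0) = -4
Σ = 9
Area = |Σ|/2 = 4.5.
Net area = 227.5 − 4.5 = 223.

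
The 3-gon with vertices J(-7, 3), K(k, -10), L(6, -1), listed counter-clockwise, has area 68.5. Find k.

1

The doubled signed area Σ (x_i y_{i+1} − x_{i+1} y_i) is linear in k.
With k=0 it equals 141; the coefficient of k is -4 (from the two edges through K).
So -4·k + 141 = 2·68.5 = 137 ⇒ k = 1.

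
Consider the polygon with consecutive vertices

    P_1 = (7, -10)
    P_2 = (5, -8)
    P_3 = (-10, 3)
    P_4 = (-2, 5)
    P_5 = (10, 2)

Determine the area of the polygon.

141.5

Σ = (-6) + (-65) + (-44) + (-54) + (-114) = -283
Area = |Σ|/2 = 141.5.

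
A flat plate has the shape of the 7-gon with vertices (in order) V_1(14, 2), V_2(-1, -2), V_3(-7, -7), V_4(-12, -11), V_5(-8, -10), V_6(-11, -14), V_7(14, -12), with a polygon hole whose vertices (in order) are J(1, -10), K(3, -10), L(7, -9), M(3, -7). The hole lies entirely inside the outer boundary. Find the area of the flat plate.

250

Outer boundary:
Apply the shoelace formula: 2A = Σ (x_i·y_{i+1} − x_{i+1}·y_i), indices taken mod 7.
V_1→V_2: (14)(-2) − (-1)(2) = -26
V_2→V_3: (-1)(-7) − (-7)(-2) = -7
V_3→V_4: (-7)(-11) − (-12)(-7) = -7
V_4→V_5: (-12)(-10) − (-8)(-11) = 32
V_5→V_6: (-8)(-14) − (-11)(-10) = 2
V_6→V_7: (-11)(-12) − (14)(-14) = 328
V_7→V_1: (14)(2) − (14)(-12) = 196
Σ = 518
Area = |Σ|/2 = 259.
Hole:
Cross-terms: 20, 43, -22, -23  ⇒  Σ = 18
Area = |Σ|/2 = 9.
Net area = 259 − 9 = 250.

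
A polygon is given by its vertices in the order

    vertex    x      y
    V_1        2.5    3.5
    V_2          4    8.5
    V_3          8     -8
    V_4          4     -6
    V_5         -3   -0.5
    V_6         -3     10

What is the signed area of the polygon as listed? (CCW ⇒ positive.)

Apply Gauss's area formula: 2A = Σ (x_i·y_{i+1} − x_{i+1}·y_i), indices taken mod 6.
Cross-terms: 7.25, -100, -16, -20, -31.5, -35.5  ⇒  Σ = -195.75
Signed area = Σ/2 = -97.875 (negative ⇒ clockwise traversal).

-97.875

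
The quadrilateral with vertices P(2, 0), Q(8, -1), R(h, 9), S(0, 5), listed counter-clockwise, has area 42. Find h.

4

Write out the shoelace sum; only the two edges meeting at R involve h:
2·Area = [(8·9 − h·(-1)) + (h·5 − 0·9)] + -12
       = 6·h + 60 = 84
⇒ h = 4.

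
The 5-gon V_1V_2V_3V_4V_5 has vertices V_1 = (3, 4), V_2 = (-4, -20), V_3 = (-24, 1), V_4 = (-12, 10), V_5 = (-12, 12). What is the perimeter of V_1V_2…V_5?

|V_1V_2| = √((-7)² + (-24)²) = √625 = 25
|V_2V_3| = √((-20)² + (21)²) = √841 = 29
|V_3V_4| = √((12)² + (9)²) = √225 = 15
|V_4V_5| = √((0)² + (2)²) = √4 = 2
|V_5V_1| = √((15)² + (-8)²) = √289 = 17
Perimeter = 25 + 29 + 15 + 2 + 17 = 88.

88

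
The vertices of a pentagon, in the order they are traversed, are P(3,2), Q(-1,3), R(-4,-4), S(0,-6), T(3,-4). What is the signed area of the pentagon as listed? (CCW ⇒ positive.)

Apply the surveyor's formula: 2A = Σ (x_i·y_{i+1} − x_{i+1}·y_i), indices taken mod 5.
Cross-terms: 11, 16, 24, 18, 18  ⇒  Σ = 87
Signed area = Σ/2 = 43.5 (positive ⇒ counter-clockwise traversal).

43.5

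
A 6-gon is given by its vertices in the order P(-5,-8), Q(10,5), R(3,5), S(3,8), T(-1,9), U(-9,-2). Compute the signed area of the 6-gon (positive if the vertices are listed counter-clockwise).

139.5

Apply the shoelace (surveyor's) formula: 2A = Σ (x_i·y_{i+1} − x_{i+1}·y_i), indices taken mod 6.
Cross-terms: 55, 35, 9, 35, 83, 62  ⇒  Σ = 279
Signed area = Σ/2 = 139.5 (positive ⇒ counter-clockwise traversal).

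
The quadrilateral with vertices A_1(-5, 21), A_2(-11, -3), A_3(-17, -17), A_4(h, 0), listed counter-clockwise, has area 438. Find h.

Write out the shoelace sum; only the two edges meeting at A_4 involve h:
2·Area = [((-17)·0 − h·(-17)) + (h·21 − (-5)·0)] + 382
       = 38·h + 382 = 876
⇒ h = 13.

13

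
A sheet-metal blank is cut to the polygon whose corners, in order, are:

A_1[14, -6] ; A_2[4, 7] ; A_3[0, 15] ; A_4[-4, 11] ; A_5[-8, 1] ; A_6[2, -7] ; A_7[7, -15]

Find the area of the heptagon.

283.5

Σ = (122) + (60) + (60) + (84) + (54) + (19) + (168) = 567
Area = |Σ|/2 = 283.5.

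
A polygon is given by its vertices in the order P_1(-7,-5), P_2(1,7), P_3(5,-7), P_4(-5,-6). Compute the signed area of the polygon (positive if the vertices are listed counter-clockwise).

-84

Cross-terms: -44, -42, -65, -17  ⇒  Σ = -168
Signed area = Σ/2 = -84 (negative ⇒ clockwise traversal).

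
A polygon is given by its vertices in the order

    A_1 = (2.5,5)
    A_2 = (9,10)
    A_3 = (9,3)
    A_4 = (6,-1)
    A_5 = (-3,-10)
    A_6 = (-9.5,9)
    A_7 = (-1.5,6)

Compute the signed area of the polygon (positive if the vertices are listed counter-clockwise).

Apply the surveyor's formula: 2A = Σ (x_i·y_{i+1} − x_{i+1}·y_i), indices taken mod 7.
A_1→A_2: (2.5)(10) − (9)(5) = -20
A_2→A_3: (9)(3) − (9)(10) = -63
A_3→A_4: (9)(-1) − (6)(3) = -27
A_4→A_5: (6)(-10) − (-3)(-1) = -63
A_5→A_6: (-3)(9) − (-9.5)(-10) = -122
A_6→A_7: (-9.5)(6) − (-1.5)(9) = -43.5
A_7→A_1: (-1.5)(5) − (2.5)(6) = -22.5
Σ = -361
Signed area = Σ/2 = -180.5 (negative ⇒ clockwise traversal).

-180.5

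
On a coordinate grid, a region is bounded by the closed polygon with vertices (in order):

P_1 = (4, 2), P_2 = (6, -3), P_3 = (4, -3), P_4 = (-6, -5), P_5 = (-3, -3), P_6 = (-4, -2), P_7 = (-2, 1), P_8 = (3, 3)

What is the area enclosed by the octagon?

Apply the shoelace (surveyor's) formula: 2A = Σ (x_i·y_{i+1} − x_{i+1}·y_i), indices taken mod 8.
Σ = (-24) + (-6) + (-38) + (3) + (-6) + (-8) + (-9) + (-6) = -94
Area = |Σ|/2 = 47.

47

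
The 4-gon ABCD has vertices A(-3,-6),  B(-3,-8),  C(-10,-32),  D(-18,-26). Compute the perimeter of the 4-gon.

|AB| = √((0)² + (-2)²) = √4 = 2
|BC| = √((-7)² + (-24)²) = √625 = 25
|CD| = √((-8)² + (6)²) = √100 = 10
|DA| = √((15)² + (20)²) = √625 = 25
Perimeter = 2 + 25 + 10 + 25 = 62.

62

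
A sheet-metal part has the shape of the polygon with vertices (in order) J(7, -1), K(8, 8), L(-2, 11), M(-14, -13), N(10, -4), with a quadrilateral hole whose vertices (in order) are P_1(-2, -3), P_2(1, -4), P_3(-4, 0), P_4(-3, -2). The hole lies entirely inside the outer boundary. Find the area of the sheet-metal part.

272

Outer boundary:
Apply the surveyor's formula: 2A = Σ (x_i·y_{i+1} − x_{i+1}·y_i), indices taken mod 5.
J→K: (7)(8) − (8)(-1) = 64
K→L: (8)(11) − (-2)(8) = 104
L→M: (-2)(-13) − (-14)(11) = 180
M→N: (-14)(-4) − (10)(-13) = 186
N→J: (10)(-1) − (7)(-4) = 18
Σ = 552
Area = |Σ|/2 = 276.
Hole:
Apply the surveyor's formula: 2A = Σ (x_i·y_{i+1} − x_{i+1}·y_i), indices taken mod 4.
Cross-terms: 11, -16, 8, 5  ⇒  Σ = 8
Area = |Σ|/2 = 4.
Net area = 276 − 4 = 272.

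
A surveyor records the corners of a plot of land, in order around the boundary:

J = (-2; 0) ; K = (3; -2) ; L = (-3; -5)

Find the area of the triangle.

13.5

Apply the shoelace formula: 2A = Σ (x_i·y_{i+1} − x_{i+1}·y_i), indices taken mod 3.
J→K: (-2)(-2) − (3)(0) = 4
K→L: (3)(-5) − (-3)(-2) = -21
L→J: (-3)(0) − (-2)(-5) = -10
Σ = -27
Area = |Σ|/2 = 13.5.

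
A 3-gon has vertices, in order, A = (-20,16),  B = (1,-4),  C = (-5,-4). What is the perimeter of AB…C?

60

|AB| = √((21)² + (-20)²) = √841 = 29
|BC| = √((-6)² + (0)²) = √36 = 6
|CA| = √((-15)² + (20)²) = √625 = 25
Perimeter = 29 + 6 + 25 = 60.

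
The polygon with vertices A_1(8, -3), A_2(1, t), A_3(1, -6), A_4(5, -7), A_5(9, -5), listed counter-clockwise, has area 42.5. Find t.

Write out the shoelace sum; only the two edges meeting at A_2 involve t:
2·Area = [(8·t − 1·(-3)) + (1·(-6) − 1·t)] + 74
       = 7·t + 71 = 85
⇒ t = 2.

2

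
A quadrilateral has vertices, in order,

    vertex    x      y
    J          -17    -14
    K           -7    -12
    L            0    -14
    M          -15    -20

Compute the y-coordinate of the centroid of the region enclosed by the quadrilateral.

Apply the surveyor's formula. First the cross-terms c_i = x_i·y_{i+1} − x_{i+1}·y_i:
  106, 98, -210, -130  ⇒  2A = -136, A = -68.
Then Σ (y_i + y_{i+1})·c_i = 6256, so ȳ = 6256 / (6·(-68)) = -46/3.

-46/3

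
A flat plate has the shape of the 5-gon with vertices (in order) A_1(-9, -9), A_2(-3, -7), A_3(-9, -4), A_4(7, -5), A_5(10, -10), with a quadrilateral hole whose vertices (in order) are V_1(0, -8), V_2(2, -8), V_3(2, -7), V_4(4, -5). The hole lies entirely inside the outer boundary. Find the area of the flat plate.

Outer boundary:
Apply Gauss's area formula: 2A = Σ (x_i·y_{i+1} − x_{i+1}·y_i), indices taken mod 5.
Σ = (36) + (-51) + (73) + (-20) + (-180) = -142
Area = |Σ|/2 = 71.
Hole:
Apply the shoelace (surveyor's) formula: 2A = Σ (x_i·y_{i+1} − x_{i+1}·y_i), indices taken mod 4.
Cross-terms: 16, 2, 18, -32  ⇒  Σ = 4
Area = |Σ|/2 = 2.
Net area = 71 − 2 = 69.

69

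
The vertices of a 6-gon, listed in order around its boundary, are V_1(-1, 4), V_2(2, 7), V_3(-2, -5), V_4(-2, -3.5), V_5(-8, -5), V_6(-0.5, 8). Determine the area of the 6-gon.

46.25

Σ = (-15) + (4) + (-3) + (-18) + (-66.5) + (6) = -92.5
Area = |Σ|/2 = 46.25.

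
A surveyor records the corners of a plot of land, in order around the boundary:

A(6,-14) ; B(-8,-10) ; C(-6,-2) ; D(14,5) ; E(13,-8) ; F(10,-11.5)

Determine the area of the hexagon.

Apply the shoelace (surveyor's) formula: 2A = Σ (x_i·y_{i+1} − x_{i+1}·y_i), indices taken mod 6.
Σ = (-172) + (-44) + (-2) + (-177) + (-69.5) + (-71) = -535.5
Area = |Σ|/2 = 267.75.

267.75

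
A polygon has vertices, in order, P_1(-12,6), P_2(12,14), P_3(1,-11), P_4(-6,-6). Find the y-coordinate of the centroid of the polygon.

Apply the shoelace (surveyor's) formula. First the cross-terms c_i = x_i·y_{i+1} − x_{i+1}·y_i:
  -240, -146, -72, -108  ⇒  2A = -566, A = -283.
Then Σ (y_i + y_{i+1})·c_i = -4014, so ȳ = -4014 / (6·(-283)) = 669/283.

669/283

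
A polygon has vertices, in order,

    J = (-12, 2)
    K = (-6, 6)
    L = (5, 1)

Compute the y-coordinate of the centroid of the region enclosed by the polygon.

3

Apply the shoelace formula. First the cross-terms c_i = x_i·y_{i+1} − x_{i+1}·y_i:
  -60, -36, 22  ⇒  2A = -74, A = -37.
Then Σ (y_i + y_{i+1})·c_i = -666, so ȳ = -666 / (6·(-37)) = 3.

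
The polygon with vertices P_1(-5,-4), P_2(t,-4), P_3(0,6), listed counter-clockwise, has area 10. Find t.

-3

Write out the shoelace sum; only the two edges meeting at P_2 involve t:
2·Area = [((-5)·(-4) − t·(-4)) + (t·6 − 0·(-4))] + 30
       = 10·t + 50 = 20
⇒ t = -3.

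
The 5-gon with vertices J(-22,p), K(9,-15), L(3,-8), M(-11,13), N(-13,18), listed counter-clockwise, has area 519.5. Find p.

Write out the shoelace sum; only the two edges meeting at J involve p:
2·Area = [((-13)·p − (-22)·18) + ((-22)·(-15) − 9·p)] + -105
       = -22·p + 621 = 1039
⇒ p = -19.

-19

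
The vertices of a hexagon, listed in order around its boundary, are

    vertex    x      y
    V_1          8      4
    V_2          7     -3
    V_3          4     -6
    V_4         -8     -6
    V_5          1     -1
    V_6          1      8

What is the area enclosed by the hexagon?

95.5

Apply the shoelace (surveyor's) formula: 2A = Σ (x_i·y_{i+1} − x_{i+1}·y_i), indices taken mod 6.
Cross-terms: -52, -30, -72, 14, 9, -60  ⇒  Σ = -191
Area = |Σ|/2 = 95.5.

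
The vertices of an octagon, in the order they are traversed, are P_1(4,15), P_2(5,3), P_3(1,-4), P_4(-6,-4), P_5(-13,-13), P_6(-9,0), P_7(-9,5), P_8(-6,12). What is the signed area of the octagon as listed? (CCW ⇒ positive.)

-233

Apply Gauss's area formula: 2A = Σ (x_i·y_{i+1} − x_{i+1}·y_i), indices taken mod 8.
Σ = (-63) + (-23) + (-28) + (26) + (-117) + (-45) + (-78) + (-138) = -466
Signed area = Σ/2 = -233 (negative ⇒ clockwise traversal).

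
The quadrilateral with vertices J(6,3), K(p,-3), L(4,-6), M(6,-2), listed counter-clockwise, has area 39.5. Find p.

Write out the shoelace sum; only the two edges meeting at K involve p:
2·Area = [(6·(-3) − p·3) + (p·(-6) − 4·(-3))] + 58
       = -9·p + 52 = 79
⇒ p = -3.

-3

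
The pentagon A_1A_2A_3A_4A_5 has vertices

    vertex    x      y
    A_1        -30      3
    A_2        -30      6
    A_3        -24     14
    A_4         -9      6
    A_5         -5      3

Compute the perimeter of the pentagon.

60

|A_1A_2| = √((0)² + (3)²) = √9 = 3
|A_2A_3| = √((6)² + (8)²) = √100 = 10
|A_3A_4| = √((15)² + (-8)²) = √289 = 17
|A_4A_5| = √((4)² + (-3)²) = √25 = 5
|A_5A_1| = √((-25)² + (0)²) = √625 = 25
Perimeter = 3 + 10 + 17 + 5 + 25 = 60.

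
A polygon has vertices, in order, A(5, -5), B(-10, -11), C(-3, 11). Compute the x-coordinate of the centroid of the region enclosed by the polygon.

-8/3

Apply the shoelace formula. First the cross-terms c_i = x_i·y_{i+1} − x_{i+1}·y_i:
  -105, -143, -40  ⇒  2A = -288, A = -144.
Then Σ (x_i + x_{i+1})·c_i = 2304, so x̄ = 2304 / (6·(-144)) = -8/3.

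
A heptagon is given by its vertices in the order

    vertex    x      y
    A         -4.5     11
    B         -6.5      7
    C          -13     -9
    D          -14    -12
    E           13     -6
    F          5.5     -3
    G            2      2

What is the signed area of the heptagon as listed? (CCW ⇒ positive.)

250.75

Σ = (40) + (149.5) + (30) + (240) + (-6) + (17) + (31) = 501.5
Signed area = Σ/2 = 250.75 (positive ⇒ counter-clockwise traversal).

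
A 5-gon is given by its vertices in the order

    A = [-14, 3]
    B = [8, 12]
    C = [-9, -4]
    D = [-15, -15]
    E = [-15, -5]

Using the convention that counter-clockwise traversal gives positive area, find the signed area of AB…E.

Apply the shoelace (surveyor's) formula: 2A = Σ (x_i·y_{i+1} − x_{i+1}·y_i), indices taken mod 5.
Σ = (-192) + (76) + (75) + (-150) + (-115) = -306
Signed area = Σ/2 = -153 (negative ⇒ clockwise traversal).

-153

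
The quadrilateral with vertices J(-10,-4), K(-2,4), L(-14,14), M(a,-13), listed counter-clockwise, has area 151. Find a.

Write out the shoelace sum; only the two edges meeting at M involve a:
2·Area = [((-14)·(-13) − a·14) + (a·(-4) − (-10)·(-13))] + -20
       = -18·a + 32 = 302
⇒ a = -15.

-15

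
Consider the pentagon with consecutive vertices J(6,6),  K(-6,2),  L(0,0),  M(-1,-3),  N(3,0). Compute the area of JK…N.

Σ = (48) + (0) + (0) + (9) + (18) = 75
Area = |Σ|/2 = 37.5.

37.5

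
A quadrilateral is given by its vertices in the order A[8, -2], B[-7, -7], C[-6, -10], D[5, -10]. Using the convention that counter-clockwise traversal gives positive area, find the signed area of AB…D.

69

Apply the shoelace (surveyor's) formula: 2A = Σ (x_i·y_{i+1} − x_{i+1}·y_i), indices taken mod 4.
A→B: (8)(-7) − (-7)(-2) = -70
B→C: (-7)(-10) − (-6)(-7) = 28
C→D: (-6)(-10) − (5)(-10) = 110
D→A: (5)(-2) − (8)(-10) = 70
Σ = 138
Signed area = Σ/2 = 69 (positive ⇒ counter-clockwise traversal).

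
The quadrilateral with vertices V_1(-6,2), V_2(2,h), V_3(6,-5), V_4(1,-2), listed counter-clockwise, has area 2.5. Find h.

-3

The doubled signed area Σ (x_i y_{i+1} − x_{i+1} y_i) is linear in h.
With h=0 it equals -31; the coefficient of h is -12 (from the two edges through V_2).
So -12·h + -31 = 2·2.5 = 5 ⇒ h = -3.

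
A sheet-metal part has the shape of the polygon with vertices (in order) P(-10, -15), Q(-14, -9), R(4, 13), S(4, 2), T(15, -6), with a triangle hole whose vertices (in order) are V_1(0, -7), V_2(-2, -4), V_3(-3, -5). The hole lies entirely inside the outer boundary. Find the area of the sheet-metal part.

322

Outer boundary:
Cross-terms: -120, -146, -44, -54, -285  ⇒  Σ = -649
Area = |Σ|/2 = 324.5.
Hole:
Apply the shoelace (surveyor's) formula: 2A = Σ (x_i·y_{i+1} − x_{i+1}·y_i), indices taken mod 3.
Σ = (-14) + (-2) + (21) = 5
Area = |Σ|/2 = 2.5.
Net area = 324.5 − 2.5 = 322.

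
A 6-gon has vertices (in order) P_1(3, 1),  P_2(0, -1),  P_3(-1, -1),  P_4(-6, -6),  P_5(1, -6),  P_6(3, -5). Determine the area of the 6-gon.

Apply the shoelace (surveyor's) formula: 2A = Σ (x_i·y_{i+1} − x_{i+1}·y_i), indices taken mod 6.
P_1→P_2: (3)(-1) − (0)(1) = -3
P_2→P_3: (0)(-1) − (-1)(-1) = -1
P_3→P_4: (-1)(-6) − (-6)(-1) = 0
P_4→P_5: (-6)(-6) − (1)(-6) = 42
P_5→P_6: (1)(-5) − (3)(-6) = 13
P_6→P_1: (3)(1) − (3)(-5) = 18
Σ = 69
Area = |Σ|/2 = 34.5.

34.5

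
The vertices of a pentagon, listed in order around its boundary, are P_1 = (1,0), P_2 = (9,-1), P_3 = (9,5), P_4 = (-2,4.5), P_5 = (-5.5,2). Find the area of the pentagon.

61.125

Σ = (-1) + (54) + (50.5) + (20.75) + (-2) = 122.25
Area = |Σ|/2 = 61.125.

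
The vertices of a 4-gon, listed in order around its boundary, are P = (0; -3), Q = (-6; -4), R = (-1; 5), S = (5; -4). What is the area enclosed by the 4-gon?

44

Apply the surveyor's formula: 2A = Σ (x_i·y_{i+1} − x_{i+1}·y_i), indices taken mod 4.
P→Q: (0)(-4) − (-6)(-3) = -18
Q→R: (-6)(5) − (-1)(-4) = -34
R→S: (-1)(-4) − (5)(5) = -21
S→P: (5)(-3) − (0)(-4) = -15
Σ = -88
Area = |Σ|/2 = 44.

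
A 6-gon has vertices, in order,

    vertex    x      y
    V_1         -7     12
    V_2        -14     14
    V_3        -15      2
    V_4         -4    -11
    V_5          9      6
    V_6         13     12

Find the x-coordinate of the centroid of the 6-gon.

-36/11

Apply the surveyor's formula. First the cross-terms c_i = x_i·y_{i+1} − x_{i+1}·y_i:
  70, 182, 173, 75, 30, 240  ⇒  2A = 770, A = 385.
Then Σ (x_i + x_{i+1})·c_i = -7560, so x̄ = -7560 / (6·385) = -36/11.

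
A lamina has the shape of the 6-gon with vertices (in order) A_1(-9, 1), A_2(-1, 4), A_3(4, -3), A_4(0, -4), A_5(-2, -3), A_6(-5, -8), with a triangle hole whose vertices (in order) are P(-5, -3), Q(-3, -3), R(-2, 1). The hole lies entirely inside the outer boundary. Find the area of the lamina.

Outer boundary:
Apply Gauss's area formula: 2A = Σ (x_i·y_{i+1} − x_{i+1}·y_i), indices taken mod 6.
Σ = (-35) + (-13) + (-16) + (-8) + (1) + (-77) = -148
Area = |Σ|/2 = 74.
Hole:
Apply the shoelace formula: 2A = Σ (x_i·y_{i+1} − x_{i+1}·y_i), indices taken mod 3.
Cross-terms: 6, -9, 11  ⇒  Σ = 8
Area = |Σ|/2 = 4.
Net area = 74 − 4 = 70.

70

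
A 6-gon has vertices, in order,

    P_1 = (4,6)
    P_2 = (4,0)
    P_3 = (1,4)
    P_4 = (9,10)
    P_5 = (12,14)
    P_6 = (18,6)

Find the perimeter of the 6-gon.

50

|P_1P_2| = √((0)² + (-6)²) = √36 = 6
|P_2P_3| = √((-3)² + (4)²) = √25 = 5
|P_3P_4| = √((8)² + (6)²) = √100 = 10
|P_4P_5| = √((3)² + (4)²) = √25 = 5
|P_5P_6| = √((6)² + (-8)²) = √100 = 10
|P_6P_1| = √((-14)² + (0)²) = √196 = 14
Perimeter = 6 + 5 + 10 + 5 + 10 + 14 = 50.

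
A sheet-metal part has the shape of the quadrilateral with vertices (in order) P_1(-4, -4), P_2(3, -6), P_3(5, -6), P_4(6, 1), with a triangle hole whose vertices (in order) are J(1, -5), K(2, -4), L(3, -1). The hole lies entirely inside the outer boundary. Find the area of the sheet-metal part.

33.5

Outer boundary:
Apply Gauss's area formula: 2A = Σ (x_i·y_{i+1} − x_{i+1}·y_i), indices taken mod 4.
Σ = (36) + (12) + (41) + (-20) = 69
Area = |Σ|/2 = 34.5.
Hole:
Apply the shoelace (surveyor's) formula: 2A = Σ (x_i·y_{i+1} − x_{i+1}·y_i), indices taken mod 3.
Σ = (6) + (10) + (-14) = 2
Area = |Σ|/2 = 1.
Net area = 34.5 − 1 = 33.5.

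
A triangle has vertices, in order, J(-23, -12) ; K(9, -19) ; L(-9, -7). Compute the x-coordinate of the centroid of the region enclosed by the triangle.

Apply Gauss's area formula. First the cross-terms c_i = x_i·y_{i+1} − x_{i+1}·y_i:
  545, -234, -53  ⇒  2A = 258, A = 129.
Then Σ (x_i + x_{i+1})·c_i = -5934, so x̄ = -5934 / (6·129) = -23/3.

-23/3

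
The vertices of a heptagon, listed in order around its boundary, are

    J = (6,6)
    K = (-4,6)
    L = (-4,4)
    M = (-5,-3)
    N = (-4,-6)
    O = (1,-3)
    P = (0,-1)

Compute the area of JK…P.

Apply the surveyor's formula: 2A = Σ (x_i·y_{i+1} − x_{i+1}·y_i), indices taken mod 7.
Σ = (60) + (8) + (32) + (18) + (18) + (-1) + (6) = 141
Area = |Σ|/2 = 70.5.

70.5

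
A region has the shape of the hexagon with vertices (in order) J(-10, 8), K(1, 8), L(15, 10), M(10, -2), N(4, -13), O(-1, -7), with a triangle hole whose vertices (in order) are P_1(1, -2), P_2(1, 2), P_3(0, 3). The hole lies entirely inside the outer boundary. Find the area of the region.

282.5

Outer boundary:
Apply Gauss's area formula: 2A = Σ (x_i·y_{i+1} − x_{i+1}·y_i), indices taken mod 6.
J→K: (-10)(8) − (1)(8) = -88
K→L: (1)(10) − (15)(8) = -110
L→M: (15)(-2) − (10)(10) = -130
M→N: (10)(-13) − (4)(-2) = -122
N→O: (4)(-7) − (-1)(-13) = -41
O→J: (-1)(8) − (-10)(-7) = -78
Σ = -569
Area = |Σ|/2 = 284.5.
Hole:
Apply the shoelace formula: 2A = Σ (x_i·y_{i+1} − x_{i+1}·y_i), indices taken mod 3.
Cross-terms: 4, 3, -3  ⇒  Σ = 4
Area = |Σ|/2 = 2.
Net area = 284.5 − 2 = 282.5.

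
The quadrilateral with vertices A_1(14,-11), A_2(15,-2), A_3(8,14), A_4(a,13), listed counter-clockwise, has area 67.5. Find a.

6

Write out the shoelace sum; only the two edges meeting at A_4 involve a:
2·Area = [(8·13 − a·14) + (a·(-11) − 14·13)] + 363
       = -25·a + 285 = 135
⇒ a = 6.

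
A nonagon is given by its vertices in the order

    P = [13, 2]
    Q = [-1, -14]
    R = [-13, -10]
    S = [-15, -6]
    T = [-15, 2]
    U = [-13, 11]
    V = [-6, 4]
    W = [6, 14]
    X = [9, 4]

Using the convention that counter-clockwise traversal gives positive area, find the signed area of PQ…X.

-456.5

Σ = (-180) + (-172) + (-72) + (-120) + (-139) + (14) + (-108) + (-102) + (-34) = -913
Signed area = Σ/2 = -456.5 (negative ⇒ clockwise traversal).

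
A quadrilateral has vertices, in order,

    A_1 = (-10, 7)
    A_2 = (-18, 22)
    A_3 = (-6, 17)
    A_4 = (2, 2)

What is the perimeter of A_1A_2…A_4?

60

|A_1A_2| = √((-8)² + (15)²) = √289 = 17
|A_2A_3| = √((12)² + (-5)²) = √169 = 13
|A_3A_4| = √((8)² + (-15)²) = √289 = 17
|A_4A_1| = √((-12)² + (5)²) = √169 = 13
Perimeter = 17 + 13 + 17 + 13 = 60.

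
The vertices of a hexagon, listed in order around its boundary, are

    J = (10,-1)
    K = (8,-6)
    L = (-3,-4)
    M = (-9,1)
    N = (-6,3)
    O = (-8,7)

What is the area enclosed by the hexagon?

Cross-terms: -52, -50, -39, -21, -18, -62  ⇒  Σ = -242
Area = |Σ|/2 = 121.

121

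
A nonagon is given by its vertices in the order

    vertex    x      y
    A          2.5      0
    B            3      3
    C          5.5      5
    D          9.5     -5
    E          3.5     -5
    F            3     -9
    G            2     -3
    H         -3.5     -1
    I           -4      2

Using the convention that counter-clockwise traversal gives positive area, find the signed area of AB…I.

Cross-terms: 7.5, -1.5, -75, -30, -16.5, 9, -12.5, -11, -5  ⇒  Σ = -135
Signed area = Σ/2 = -67.5 (negative ⇒ clockwise traversal).

-67.5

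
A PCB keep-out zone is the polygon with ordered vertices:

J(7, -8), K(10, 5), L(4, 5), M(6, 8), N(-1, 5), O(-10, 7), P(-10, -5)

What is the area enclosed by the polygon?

Cross-terms: 115, 30, 2, 38, 43, 120, 115  ⇒  Σ = 463
Area = |Σ|/2 = 231.5.

231.5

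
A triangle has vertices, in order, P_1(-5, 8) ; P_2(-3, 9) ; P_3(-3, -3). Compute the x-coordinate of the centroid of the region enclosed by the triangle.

-11/3

Apply the surveyor's formula. First the cross-terms c_i = x_i·y_{i+1} − x_{i+1}·y_i:
  -21, 36, -39  ⇒  2A = -24, A = -12.
Then Σ (x_i + x_{i+1})·c_i = 264, so x̄ = 264 / (6·(-12)) = -11/3.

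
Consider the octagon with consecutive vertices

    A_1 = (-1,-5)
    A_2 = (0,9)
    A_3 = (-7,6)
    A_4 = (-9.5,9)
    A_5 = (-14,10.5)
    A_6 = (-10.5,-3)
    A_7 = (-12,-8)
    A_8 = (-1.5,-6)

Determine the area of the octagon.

Cross-terms: -9, 63, -6, 26.25, 152.25, 48, 60, 1.5  ⇒  Σ = 336
Area = |Σ|/2 = 168.

168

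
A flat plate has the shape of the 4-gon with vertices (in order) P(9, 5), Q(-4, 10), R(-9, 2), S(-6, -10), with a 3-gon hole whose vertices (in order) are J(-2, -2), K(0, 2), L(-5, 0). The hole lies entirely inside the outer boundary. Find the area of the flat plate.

169

Outer boundary:
Apply Gauss's area formula: 2A = Σ (x_i·y_{i+1} − x_{i+1}·y_i), indices taken mod 4.
Σ = (110) + (82) + (102) + (60) = 354
Area = |Σ|/2 = 177.
Hole:
Σ = (-4) + (10) + (10) = 16
Area = |Σ|/2 = 8.
Net area = 177 − 8 = 169.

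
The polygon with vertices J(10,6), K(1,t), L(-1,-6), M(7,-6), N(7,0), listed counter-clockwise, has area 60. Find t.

The doubled signed area Σ (x_i y_{i+1} − x_{i+1} y_i) is linear in t.
With t=0 it equals 120; the coefficient of t is 11 (from the two edges through K).
So 11·t + 120 = 2·60 = 120 ⇒ t = 0.

0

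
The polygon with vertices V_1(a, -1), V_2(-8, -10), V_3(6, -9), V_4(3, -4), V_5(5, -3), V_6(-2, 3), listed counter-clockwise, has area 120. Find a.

Write out the shoelace sum; only the two edges meeting at V_1 involve a:
2·Area = [((-2)·(-1) − a·3) + (a·(-10) − (-8)·(-1))] + 155
       = -13·a + 149 = 240
⇒ a = -7.

-7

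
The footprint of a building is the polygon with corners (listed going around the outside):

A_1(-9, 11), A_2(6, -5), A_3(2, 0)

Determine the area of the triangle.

Σ = (-21) + (10) + (22) = 11
Area = |Σ|/2 = 5.5.

5.5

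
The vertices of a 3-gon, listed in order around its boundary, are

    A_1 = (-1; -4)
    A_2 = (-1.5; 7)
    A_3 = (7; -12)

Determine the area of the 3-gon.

42

Cross-terms: -13, -31, -40  ⇒  Σ = -84
Area = |Σ|/2 = 42.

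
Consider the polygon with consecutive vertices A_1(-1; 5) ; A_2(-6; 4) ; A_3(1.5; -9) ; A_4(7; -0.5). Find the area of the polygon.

85.375

A_1→A_2: (-1)(4) − (-6)(5) = 26
A_2→A_3: (-6)(-9) − (1.5)(4) = 48
A_3→A_4: (1.5)(-0.5) − (7)(-9) = 62.25
A_4→A_1: (7)(5) − (-1)(-0.5) = 34.5
Σ = 170.75
Area = |Σ|/2 = 85.375.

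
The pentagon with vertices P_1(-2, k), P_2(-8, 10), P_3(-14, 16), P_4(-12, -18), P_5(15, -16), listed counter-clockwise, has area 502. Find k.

Write out the shoelace sum; only the two edges meeting at P_1 involve k:
2·Area = [(15·k − (-2)·(-16)) + ((-2)·10 − (-8)·k)] + 918
       = 23·k + 866 = 1004
⇒ k = 6.

6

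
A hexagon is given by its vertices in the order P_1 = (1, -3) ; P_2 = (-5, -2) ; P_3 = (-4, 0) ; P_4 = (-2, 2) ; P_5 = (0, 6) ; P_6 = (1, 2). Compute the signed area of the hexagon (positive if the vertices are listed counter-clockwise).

-28

Apply the shoelace formula: 2A = Σ (x_i·y_{i+1} − x_{i+1}·y_i), indices taken mod 6.
Σ = (-17) + (-8) + (-8) + (-12) + (-6) + (-5) = -56
Signed area = Σ/2 = -28 (negative ⇒ clockwise traversal).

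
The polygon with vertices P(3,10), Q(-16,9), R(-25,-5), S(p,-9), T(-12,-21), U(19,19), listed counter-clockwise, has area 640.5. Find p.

-23

The doubled signed area Σ (x_i y_{i+1} − x_{i+1} y_i) is linear in p.
With p=0 it equals 913; the coefficient of p is -16 (from the two edges through S).
So -16·p + 913 = 2·640.5 = 1281 ⇒ p = -23.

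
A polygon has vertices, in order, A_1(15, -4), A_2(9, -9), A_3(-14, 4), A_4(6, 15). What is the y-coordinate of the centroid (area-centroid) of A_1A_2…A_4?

227/84

Apply the shoelace (surveyor's) formula. First the cross-terms c_i = x_i·y_{i+1} − x_{i+1}·y_i:
  -99, -90, -234, -249  ⇒  2A = -672, A = -336.
Then Σ (y_i + y_{i+1})·c_i = -5448, so ȳ = -5448 / (6·(-336)) = 227/84.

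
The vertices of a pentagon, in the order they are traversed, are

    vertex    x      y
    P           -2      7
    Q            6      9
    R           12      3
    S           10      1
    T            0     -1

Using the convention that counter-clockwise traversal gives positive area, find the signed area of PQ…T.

-90

Σ = (-60) + (-90) + (-18) + (-10) + (-2) = -180
Signed area = Σ/2 = -90 (negative ⇒ clockwise traversal).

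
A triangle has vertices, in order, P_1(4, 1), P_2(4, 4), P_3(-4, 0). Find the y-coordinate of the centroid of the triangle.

5/3

Apply Gauss's area formula. First the cross-terms c_i = x_i·y_{i+1} − x_{i+1}·y_i:
  12, 16, -4  ⇒  2A = 24, A = 12.
Then Σ (y_i + y_{i+1})·c_i = 120, so ȳ = 120 / (6·12) = 5/3.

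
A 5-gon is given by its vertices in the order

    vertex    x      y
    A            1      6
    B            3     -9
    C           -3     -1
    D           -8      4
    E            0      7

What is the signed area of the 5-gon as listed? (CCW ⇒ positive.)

Apply Gauss's area formula: 2A = Σ (x_i·y_{i+1} − x_{i+1}·y_i), indices taken mod 5.
Σ = (-27) + (-30) + (-20) + (-56) + (-7) = -140
Signed area = Σ/2 = -70 (negative ⇒ clockwise traversal).

-70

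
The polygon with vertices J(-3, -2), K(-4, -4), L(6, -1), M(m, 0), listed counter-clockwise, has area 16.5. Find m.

The doubled signed area Σ (x_i y_{i+1} − x_{i+1} y_i) is linear in m.
With m=0 it equals 32; the coefficient of m is -1 (from the two edges through M).
So -1·m + 32 = 2·16.5 = 33 ⇒ m = -1.

-1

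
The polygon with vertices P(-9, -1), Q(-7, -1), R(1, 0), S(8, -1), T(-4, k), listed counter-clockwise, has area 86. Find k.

10

The doubled signed area Σ (x_i y_{i+1} − x_{i+1} y_i) is linear in k.
With k=0 it equals 2; the coefficient of k is 17 (from the two edges through T).
So 17·k + 2 = 2·86 = 172 ⇒ k = 10.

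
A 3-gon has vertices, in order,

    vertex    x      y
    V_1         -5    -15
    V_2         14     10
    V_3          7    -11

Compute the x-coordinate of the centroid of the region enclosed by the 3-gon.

Apply Gauss's area formula. First the cross-terms c_i = x_i·y_{i+1} − x_{i+1}·y_i:
  160, -224, -160  ⇒  2A = -224, A = -112.
Then Σ (x_i + x_{i+1})·c_i = -3584, so x̄ = -3584 / (6·(-112)) = 16/3.

16/3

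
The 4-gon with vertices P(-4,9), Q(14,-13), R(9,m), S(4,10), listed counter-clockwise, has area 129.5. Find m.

Write out the shoelace sum; only the two edges meeting at R involve m:
2·Area = [(14·m − 9·(-13)) + (9·10 − 4·m)] + 2
       = 10·m + 209 = 259
⇒ m = 5.

5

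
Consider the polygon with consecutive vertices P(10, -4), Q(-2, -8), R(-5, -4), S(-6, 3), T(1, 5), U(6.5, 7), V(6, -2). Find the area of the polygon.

138.25

Apply the shoelace formula: 2A = Σ (x_i·y_{i+1} − x_{i+1}·y_i), indices taken mod 7.
Σ = (-88) + (-32) + (-39) + (-33) + (-25.5) + (-55) + (-4) = -276.5
Area = |Σ|/2 = 138.25.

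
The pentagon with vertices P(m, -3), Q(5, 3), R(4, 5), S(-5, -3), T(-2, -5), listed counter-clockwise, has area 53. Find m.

The doubled signed area Σ (x_i y_{i+1} − x_{i+1} y_i) is linear in m.
With m=0 it equals 66; the coefficient of m is 8 (from the two edges through P).
So 8·m + 66 = 2·53 = 106 ⇒ m = 5.

5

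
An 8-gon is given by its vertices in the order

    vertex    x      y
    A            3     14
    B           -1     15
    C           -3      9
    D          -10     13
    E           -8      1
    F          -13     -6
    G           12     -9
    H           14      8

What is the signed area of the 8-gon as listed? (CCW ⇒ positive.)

Apply the shoelace (surveyor's) formula: 2A = Σ (x_i·y_{i+1} − x_{i+1}·y_i), indices taken mod 8.
A→B: (3)(15) − (-1)(14) = 59
B→C: (-1)(9) − (-3)(15) = 36
C→D: (-3)(13) − (-10)(9) = 51
D→E: (-10)(1) − (-8)(13) = 94
E→F: (-8)(-6) − (-13)(1) = 61
F→G: (-13)(-9) − (12)(-6) = 189
G→H: (12)(8) − (14)(-9) = 222
H→A: (14)(14) − (3)(8) = 172
Σ = 884
Signed area = Σ/2 = 442 (positive ⇒ counter-clockwise traversal).

442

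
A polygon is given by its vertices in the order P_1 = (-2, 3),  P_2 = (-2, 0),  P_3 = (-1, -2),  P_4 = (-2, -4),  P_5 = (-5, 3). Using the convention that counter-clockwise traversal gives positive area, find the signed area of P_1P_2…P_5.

-12.5

Apply the surveyor's formula: 2A = Σ (x_i·y_{i+1} − x_{i+1}·y_i), indices taken mod 5.
P_1→P_2: (-2)(0) − (-2)(3) = 6
P_2→P_3: (-2)(-2) − (-1)(0) = 4
P_3→P_4: (-1)(-4) − (-2)(-2) = 0
P_4→P_5: (-2)(3) − (-5)(-4) = -26
P_5→P_1: (-5)(3) − (-2)(3) = -9
Σ = -25
Signed area = Σ/2 = -12.5 (negative ⇒ clockwise traversal).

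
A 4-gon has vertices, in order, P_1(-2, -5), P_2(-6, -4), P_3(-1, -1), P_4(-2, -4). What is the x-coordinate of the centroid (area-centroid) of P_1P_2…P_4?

-37/12

Apply the shoelace (surveyor's) formula. First the cross-terms c_i = x_i·y_{i+1} − x_{i+1}·y_i:
  -22, 2, 2, 2  ⇒  2A = -16, A = -8.
Then Σ (x_i + x_{i+1})·c_i = 148, so x̄ = 148 / (6·(-8)) = -37/12.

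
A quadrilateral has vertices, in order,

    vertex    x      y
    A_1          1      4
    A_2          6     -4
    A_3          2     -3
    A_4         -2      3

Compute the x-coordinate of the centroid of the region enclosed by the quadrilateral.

Apply Gauss's area formula. First the cross-terms c_i = x_i·y_{i+1} − x_{i+1}·y_i:
  -28, -10, 0, -11  ⇒  2A = -49, A = -24.5.
Then Σ (x_i + x_{i+1})·c_i = -265, so x̄ = -265 / (6·(-24.5)) = 265/147.

265/147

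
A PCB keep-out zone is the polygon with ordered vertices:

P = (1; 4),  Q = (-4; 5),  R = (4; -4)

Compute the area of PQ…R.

Σ = (21) + (-4) + (20) = 37
Area = |Σ|/2 = 18.5.

18.5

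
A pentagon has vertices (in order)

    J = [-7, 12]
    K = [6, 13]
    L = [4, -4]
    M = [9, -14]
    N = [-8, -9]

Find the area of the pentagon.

305.5

Apply Gauss's area formula: 2A = Σ (x_i·y_{i+1} − x_{i+1}·y_i), indices taken mod 5.
J→K: (-7)(13) − (6)(12) = -163
K→L: (6)(-4) − (4)(13) = -76
L→M: (4)(-14) − (9)(-4) = -20
M→N: (9)(-9) − (-8)(-14) = -193
N→J: (-8)(12) − (-7)(-9) = -159
Σ = -611
Area = |Σ|/2 = 305.5.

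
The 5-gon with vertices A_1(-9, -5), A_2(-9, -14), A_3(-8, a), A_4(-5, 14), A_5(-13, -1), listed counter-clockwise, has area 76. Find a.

Write out the shoelace sum; only the two edges meeting at A_3 involve a:
2·Area = [((-9)·a − (-8)·(-14)) + ((-8)·14 − (-5)·a)] + 324
       = -4·a + 100 = 152
⇒ a = -13.

-13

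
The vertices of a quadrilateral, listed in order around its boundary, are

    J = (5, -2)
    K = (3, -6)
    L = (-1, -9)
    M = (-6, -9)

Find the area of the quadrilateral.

22.5

Apply the shoelace (surveyor's) formula: 2A = Σ (x_i·y_{i+1} − x_{i+1}·y_i), indices taken mod 4.
J→K: (5)(-6) − (3)(-2) = -24
K→L: (3)(-9) − (-1)(-6) = -33
L→M: (-1)(-9) − (-6)(-9) = -45
M→J: (-6)(-2) − (5)(-9) = 57
Σ = -45
Area = |Σ|/2 = 22.5.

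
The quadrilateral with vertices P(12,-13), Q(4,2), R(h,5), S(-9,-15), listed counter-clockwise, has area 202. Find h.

2

The doubled signed area Σ (x_i y_{i+1} − x_{i+1} y_i) is linear in h.
With h=0 it equals 438; the coefficient of h is -17 (from the two edges through R).
So -17·h + 438 = 2·202 = 404 ⇒ h = 2.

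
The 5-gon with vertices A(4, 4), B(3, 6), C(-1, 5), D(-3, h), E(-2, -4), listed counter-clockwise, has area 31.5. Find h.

The doubled signed area Σ (x_i y_{i+1} − x_{i+1} y_i) is linear in h.
With h=0 it equals 68; the coefficient of h is 1 (from the two edges through D).
So 1·h + 68 = 2·31.5 = 63 ⇒ h = -5.

-5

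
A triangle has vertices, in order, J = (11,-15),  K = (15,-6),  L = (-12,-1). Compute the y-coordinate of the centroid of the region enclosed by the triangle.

-22/3

Apply the shoelace (surveyor's) formula. First the cross-terms c_i = x_i·y_{i+1} − x_{i+1}·y_i:
  159, -87, 191  ⇒  2A = 263, A = 131.5.
Then Σ (y_i + y_{i+1})·c_i = -5786, so ȳ = -5786 / (6·131.5) = -22/3.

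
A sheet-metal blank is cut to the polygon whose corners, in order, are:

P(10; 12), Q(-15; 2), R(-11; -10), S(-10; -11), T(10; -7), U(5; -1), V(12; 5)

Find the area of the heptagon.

Σ = (200) + (172) + (21) + (180) + (25) + (37) + (94) = 729
Area = |Σ|/2 = 364.5.

364.5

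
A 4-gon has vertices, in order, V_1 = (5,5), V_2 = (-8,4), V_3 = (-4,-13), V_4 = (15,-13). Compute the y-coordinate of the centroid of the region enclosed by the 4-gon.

Apply the surveyor's formula. First the cross-terms c_i = x_i·y_{i+1} − x_{i+1}·y_i:
  60, 120, 247, 140  ⇒  2A = 567, A = 283.5.
Then Σ (y_i + y_{i+1})·c_i = -8082, so ȳ = -8082 / (6·283.5) = -898/189.

-898/189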